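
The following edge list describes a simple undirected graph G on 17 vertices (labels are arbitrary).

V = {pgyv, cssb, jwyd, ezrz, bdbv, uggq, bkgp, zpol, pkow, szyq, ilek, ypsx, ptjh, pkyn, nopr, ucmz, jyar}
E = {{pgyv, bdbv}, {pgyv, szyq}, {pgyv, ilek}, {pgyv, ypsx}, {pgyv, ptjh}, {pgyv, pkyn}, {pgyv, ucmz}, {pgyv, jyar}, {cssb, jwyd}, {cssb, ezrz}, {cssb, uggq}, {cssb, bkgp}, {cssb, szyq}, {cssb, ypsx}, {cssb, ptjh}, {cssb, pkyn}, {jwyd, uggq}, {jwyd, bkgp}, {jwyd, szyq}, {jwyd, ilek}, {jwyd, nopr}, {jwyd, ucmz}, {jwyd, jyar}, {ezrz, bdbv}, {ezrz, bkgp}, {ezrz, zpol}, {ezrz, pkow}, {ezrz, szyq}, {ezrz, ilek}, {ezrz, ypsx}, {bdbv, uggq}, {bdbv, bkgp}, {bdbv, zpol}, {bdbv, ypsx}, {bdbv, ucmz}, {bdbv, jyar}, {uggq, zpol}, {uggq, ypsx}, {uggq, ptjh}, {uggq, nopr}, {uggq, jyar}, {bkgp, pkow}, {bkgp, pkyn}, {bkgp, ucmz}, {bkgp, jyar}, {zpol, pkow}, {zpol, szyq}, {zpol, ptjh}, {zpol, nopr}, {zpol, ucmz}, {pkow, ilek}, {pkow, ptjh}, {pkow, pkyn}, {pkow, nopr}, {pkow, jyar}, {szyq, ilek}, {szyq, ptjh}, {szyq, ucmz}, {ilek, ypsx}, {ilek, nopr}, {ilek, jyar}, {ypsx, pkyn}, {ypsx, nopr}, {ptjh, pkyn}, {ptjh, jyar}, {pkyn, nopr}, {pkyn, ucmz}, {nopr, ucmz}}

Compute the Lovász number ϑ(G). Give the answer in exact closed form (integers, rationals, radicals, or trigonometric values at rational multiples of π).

sqrt(17)

deg(cssb) = 8; N(cssb) = {jwyd, ezrz, uggq, bkgp, szyq, ypsx, ptjh, pkyn}.
N(szyq) = {pgyv, cssb, jwyd, ezrz, zpol, ilek, ptjh, ucmz}, |N(szyq)| = 8.
N(pkow) = {ezrz, bkgp, zpol, ilek, ptjh, pkyn, nopr, jyar}, |N(pkow)| = 8.
N(uggq) = {cssb, jwyd, bdbv, zpol, ypsx, ptjh, nopr, jyar}, |N(uggq)| = 8.
Every vertex has degree 8 (N=17); strongly regular (17,8,3,4).
Distinct eigenvalues (to 5 d.p.): [8.0, 1.56155, -2.56155].
Lovász (edge-transitive): ϑ = −17·(-sqrt(17)/2 - 1/2)/((8)−(-sqrt(17)/2 - 1/2)) = sqrt(17).
= 4.1231056… (decimal).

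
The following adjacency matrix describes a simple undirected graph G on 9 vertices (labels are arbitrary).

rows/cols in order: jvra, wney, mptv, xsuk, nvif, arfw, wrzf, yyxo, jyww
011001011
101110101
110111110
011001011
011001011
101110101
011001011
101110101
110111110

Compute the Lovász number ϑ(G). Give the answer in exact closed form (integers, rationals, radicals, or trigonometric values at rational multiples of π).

deg(mptv) = 7; N(mptv) = {jvra, wney, xsuk, nvif, arfw, wrzf, yyxo}.
N(arfw) = {jvra, mptv, xsuk, nvif, wrzf, jyww}, |N(arfw)| = 6.
N(wney) = {jvra, mptv, xsuk, nvif, wrzf, jyww}, |N(wney)| = 6.
Vertex wrzf has 5 neighbors: wney, mptv, arfw, yyxo, jyww.
3 parts of sizes [4, 3, 2]; α(G) = 4 = ϑ (perfect).
= 4.00000… (decimal).
4 ≤ 4 ≤ 4: collapsed.

4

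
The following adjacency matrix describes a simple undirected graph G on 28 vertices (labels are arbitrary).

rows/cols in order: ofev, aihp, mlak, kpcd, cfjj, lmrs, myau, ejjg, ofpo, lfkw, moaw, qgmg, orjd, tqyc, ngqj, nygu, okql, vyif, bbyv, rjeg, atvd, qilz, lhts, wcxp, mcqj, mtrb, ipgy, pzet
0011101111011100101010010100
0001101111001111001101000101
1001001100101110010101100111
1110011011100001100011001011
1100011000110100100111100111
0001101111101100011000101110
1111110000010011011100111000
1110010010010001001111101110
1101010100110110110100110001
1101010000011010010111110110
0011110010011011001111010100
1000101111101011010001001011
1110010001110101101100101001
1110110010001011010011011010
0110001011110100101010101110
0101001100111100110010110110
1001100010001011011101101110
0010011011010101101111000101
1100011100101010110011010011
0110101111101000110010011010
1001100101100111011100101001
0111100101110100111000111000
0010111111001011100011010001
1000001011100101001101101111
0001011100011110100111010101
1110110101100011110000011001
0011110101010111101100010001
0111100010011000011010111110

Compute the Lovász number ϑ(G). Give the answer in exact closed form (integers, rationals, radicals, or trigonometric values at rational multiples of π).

7

deg(aihp) = 15; N(aihp) = {kpcd, cfjj, myau, ejjg, ofpo, lfkw, orjd, tqyc, ngqj, nygu, bbyv, rjeg, qilz, mtrb, pzet}.
deg(lmrs) = 15; N(lmrs) = {kpcd, cfjj, myau, ejjg, ofpo, lfkw, moaw, orjd, tqyc, vyif, bbyv, lhts, mcqj, mtrb, ipgy}.
N(lhts) = {mlak, cfjj, lmrs, myau, ejjg, ofpo, lfkw, orjd, ngqj, nygu, okql, atvd, qilz, wcxp, pzet}, |N(lhts)| = 15.
Vertex mtrb has 15 neighbors: ofev, aihp, mlak, cfjj, lmrs, ejjg, lfkw, moaw, ngqj, nygu, okql, vyif, wcxp, mcqj, pzet.
Every vertex has degree 15 (N=28); Kneser K(8,2) on C(8,2)=28 vertices.
Distinct eigenvalues (to 4 d.p.): [15.0, 1.0, -5.0].
Lovász (edge-transitive): ϑ = −28·(-5)/((15)−(-5)) = 7.
ϑ(G) ≈ 7.0000.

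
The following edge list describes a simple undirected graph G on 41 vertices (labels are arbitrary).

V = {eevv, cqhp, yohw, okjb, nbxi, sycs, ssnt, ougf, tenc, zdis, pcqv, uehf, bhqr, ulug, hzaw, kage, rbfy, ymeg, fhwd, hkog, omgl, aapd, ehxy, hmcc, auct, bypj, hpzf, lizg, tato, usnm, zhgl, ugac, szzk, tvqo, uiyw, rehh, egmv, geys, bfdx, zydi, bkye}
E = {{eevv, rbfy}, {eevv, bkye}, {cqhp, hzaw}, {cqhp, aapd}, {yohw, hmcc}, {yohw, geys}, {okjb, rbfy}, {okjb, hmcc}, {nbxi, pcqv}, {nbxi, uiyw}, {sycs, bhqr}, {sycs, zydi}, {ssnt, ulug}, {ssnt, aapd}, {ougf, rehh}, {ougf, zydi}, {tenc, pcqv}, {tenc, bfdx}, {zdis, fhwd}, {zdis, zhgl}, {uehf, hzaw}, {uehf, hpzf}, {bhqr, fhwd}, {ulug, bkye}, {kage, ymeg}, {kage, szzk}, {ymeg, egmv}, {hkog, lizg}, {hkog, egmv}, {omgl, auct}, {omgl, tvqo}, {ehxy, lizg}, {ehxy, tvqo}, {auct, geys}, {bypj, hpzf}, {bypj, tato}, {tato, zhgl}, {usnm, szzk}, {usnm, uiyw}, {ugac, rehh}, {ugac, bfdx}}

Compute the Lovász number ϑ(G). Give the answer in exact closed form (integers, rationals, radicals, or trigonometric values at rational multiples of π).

deg(sycs) = 2; N(sycs) = {bhqr, zydi}.
deg(omgl) = 2; N(omgl) = {auct, tvqo}.
Vertex ugac has 2 neighbors: rehh, bfdx.
N(bfdx) = {tenc, ugac}, |N(bfdx)| = 2.
Every vertex has degree 2 (N=41); connected 2-regular on 41 ⇒ C_{41}.
Distinct eigenvalues (to 5 d.p.): [2.0, 1.97656, 1.90679, 1.79233, 1.63586, 1.44104, 1.21245, 0.95544, 0.67603, 0.38078, 0.07661, -0.22937, -0.52996, -0.81814, -1.08714, -1.33065, -1.54298, -1.71914, -1.855, -1.94739, -1.99413].
−41·(-2*cos(pi/41)) / ((2)−(-2*cos(pi/41))) = 41*cos(pi/41)/(cos(pi/41) + 1) = ϑ(G).
≈ 20.469880274 (to 9 d.p.).
Sandwich: α(G)=20 ≤ ϑ(G)=41*cos(pi/41)/(cos(pi/41) + 1) ≤ χ(Ḡ)=21 (both strict).

41*cos(pi/41)/(cos(pi/41) + 1)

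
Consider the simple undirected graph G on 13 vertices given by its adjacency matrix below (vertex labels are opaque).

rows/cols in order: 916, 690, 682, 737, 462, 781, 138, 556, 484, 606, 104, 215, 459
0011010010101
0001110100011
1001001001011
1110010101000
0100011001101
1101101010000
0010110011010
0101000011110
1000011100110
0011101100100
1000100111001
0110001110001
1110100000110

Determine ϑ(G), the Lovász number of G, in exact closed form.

sqrt(13)

deg(606) = 6; N(606) = {682, 737, 462, 138, 556, 104}.
deg(556) = 6; N(556) = {690, 737, 484, 606, 104, 215}.
N(737) = {916, 690, 682, 781, 556, 606}, |N(737)| = 6.
N(138) = {682, 462, 781, 484, 606, 215}, |N(138)| = 6.
6-regular, N=13; Paley(13): SR with (k,λ,μ)=(6,2,3).
The 3 distinct eigenvalues: [6.0, 1.30278, -2.30278].
λ_max=6, λ_min=-sqrt(13)/2 - 1/2; ϑ = −13·λ_min/(λ_max−λ_min) = sqrt(13).
= 3.605551… (decimal).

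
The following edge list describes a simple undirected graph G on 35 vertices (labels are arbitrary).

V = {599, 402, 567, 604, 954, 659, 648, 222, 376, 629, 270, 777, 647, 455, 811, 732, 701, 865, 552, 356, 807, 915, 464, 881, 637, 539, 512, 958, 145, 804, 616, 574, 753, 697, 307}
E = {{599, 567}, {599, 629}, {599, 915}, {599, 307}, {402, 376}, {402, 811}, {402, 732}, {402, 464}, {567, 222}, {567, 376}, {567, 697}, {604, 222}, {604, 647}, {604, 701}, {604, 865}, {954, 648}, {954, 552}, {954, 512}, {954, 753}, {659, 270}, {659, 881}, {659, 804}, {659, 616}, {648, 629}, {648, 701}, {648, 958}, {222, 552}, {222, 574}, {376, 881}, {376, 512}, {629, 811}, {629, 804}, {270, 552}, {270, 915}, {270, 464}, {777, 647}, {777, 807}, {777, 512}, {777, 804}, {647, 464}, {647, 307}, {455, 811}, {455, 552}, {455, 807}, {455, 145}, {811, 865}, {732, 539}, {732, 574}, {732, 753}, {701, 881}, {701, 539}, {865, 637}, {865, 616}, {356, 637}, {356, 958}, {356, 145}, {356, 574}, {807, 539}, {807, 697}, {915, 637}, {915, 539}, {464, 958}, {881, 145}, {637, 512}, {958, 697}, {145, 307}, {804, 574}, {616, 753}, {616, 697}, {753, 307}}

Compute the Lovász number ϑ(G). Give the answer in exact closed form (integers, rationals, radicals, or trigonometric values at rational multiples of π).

15

deg(807) = 4; N(807) = {777, 455, 539, 697}.
Vertex 222 has 4 neighbors: 567, 604, 552, 574.
deg(567) = 4; N(567) = {599, 222, 376, 697}.
N(637) = {865, 356, 915, 512}, |N(637)| = 4.
Regular of degree 4 on 35 vertices: Kneser-type, 3-subsets of [7].
The 4 distinct eigenvalues: [4.0, 2.0, -1.0, -3.0].
λ_max=4, λ_min=-3; ϑ = −35·λ_min/(λ_max−λ_min) = 15.
ϑ(G) ≈ 15.000000.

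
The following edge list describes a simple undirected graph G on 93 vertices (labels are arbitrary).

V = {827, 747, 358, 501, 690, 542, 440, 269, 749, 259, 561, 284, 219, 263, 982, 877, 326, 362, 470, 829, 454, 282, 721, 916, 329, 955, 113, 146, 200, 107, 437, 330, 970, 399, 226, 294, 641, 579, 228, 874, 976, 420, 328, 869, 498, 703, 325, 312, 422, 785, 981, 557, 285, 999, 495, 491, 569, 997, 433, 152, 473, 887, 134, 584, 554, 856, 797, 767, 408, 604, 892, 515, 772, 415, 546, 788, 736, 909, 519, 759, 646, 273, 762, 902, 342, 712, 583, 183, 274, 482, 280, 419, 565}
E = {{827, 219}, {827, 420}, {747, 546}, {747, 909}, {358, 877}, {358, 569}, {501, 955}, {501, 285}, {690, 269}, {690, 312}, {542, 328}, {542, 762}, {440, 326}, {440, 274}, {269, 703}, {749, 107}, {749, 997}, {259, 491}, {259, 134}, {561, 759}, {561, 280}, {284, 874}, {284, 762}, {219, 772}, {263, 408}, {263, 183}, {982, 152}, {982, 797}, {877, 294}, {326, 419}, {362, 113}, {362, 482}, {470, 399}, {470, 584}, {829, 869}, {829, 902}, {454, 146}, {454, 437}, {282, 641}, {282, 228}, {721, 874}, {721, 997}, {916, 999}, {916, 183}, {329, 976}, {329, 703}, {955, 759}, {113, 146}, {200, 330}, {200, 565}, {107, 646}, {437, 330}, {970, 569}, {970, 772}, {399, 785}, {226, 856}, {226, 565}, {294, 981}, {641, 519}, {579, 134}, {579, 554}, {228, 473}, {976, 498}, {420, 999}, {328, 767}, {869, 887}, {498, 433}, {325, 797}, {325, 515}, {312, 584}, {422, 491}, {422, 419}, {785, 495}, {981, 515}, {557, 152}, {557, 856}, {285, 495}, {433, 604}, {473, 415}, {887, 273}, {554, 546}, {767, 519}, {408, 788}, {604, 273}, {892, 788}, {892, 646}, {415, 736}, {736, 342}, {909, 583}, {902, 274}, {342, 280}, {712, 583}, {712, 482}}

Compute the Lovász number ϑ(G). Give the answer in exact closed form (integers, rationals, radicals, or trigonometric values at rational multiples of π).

93*cos(pi/93)/(cos(pi/93) + 1)

deg(226) = 2; N(226) = {856, 565}.
Vertex 312 has 2 neighbors: 690, 584.
N(491) = {259, 422}, |N(491)| = 2.
deg(797) = 2; N(797) = {982, 325}.
93-vertex 2-regular graph: a single 93-cycle (edge-transitive).
The 47 distinct eigenvalues: [2.0, 1.995, 1.982, 1.959, 1.927, 1.887, 1.838, 1.78, 1.715, 1.642, 1.561, 1.473, 1.378, 1.277, 1.17, 1.058, 0.941, 0.82, 0.695, 0.566, 0.436, 0.303, 0.169, 0.034, -0.101, -0.236, -0.369, -0.501, -0.631, -0.758, -0.881, -1.0, -1.115, -1.224, -1.328, -1.426, -1.518, -1.602, -1.679, -1.749, -1.81, -1.864, -1.908, -1.944, -1.972, -1.99, -1.999].
With N=93: ϑ(G) = 93·(-(-1)*2*cos(pi/93))/(2−(-2*cos(pi/93))) = 93*cos(pi/93)/(cos(pi/93) + 1).
≈ 46.48673188 (to 8 d.p.).
Lovász sandwich 46 ≤ 93*cos(pi/93)/(cos(pi/93) + 1) ≤ 47: both strict.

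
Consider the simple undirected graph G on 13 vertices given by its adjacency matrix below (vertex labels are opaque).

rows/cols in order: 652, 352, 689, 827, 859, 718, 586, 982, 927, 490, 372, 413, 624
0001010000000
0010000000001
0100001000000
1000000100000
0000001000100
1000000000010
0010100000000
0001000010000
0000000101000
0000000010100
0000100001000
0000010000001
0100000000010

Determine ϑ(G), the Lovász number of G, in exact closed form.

13*cos(pi/13)/(cos(pi/13) + 1)

N(718) = {652, 413}, |N(718)| = 2.
deg(652) = 2; N(652) = {827, 718}.
deg(827) = 2; N(827) = {652, 982}.
Vertex 372 has 2 neighbors: 859, 490.
Regular of degree 2 on 13 vertices: connected 2-regular on 13 ⇒ C_{13}.
The 7 distinct eigenvalues: [2.0, 1.770912, 1.136129, 0.241073, -0.70921, -1.497021, -1.941884].
−13·(-2*cos(pi/13)) / ((2)−(-2*cos(pi/13))) = 13*cos(pi/13)/(cos(pi/13) + 1) = ϑ(G).
Numerically 6.40416856.
α=6, χ(Ḡ)=7; ϑ=13*cos(pi/13)/(cos(pi/13) + 1) lies between (both strict).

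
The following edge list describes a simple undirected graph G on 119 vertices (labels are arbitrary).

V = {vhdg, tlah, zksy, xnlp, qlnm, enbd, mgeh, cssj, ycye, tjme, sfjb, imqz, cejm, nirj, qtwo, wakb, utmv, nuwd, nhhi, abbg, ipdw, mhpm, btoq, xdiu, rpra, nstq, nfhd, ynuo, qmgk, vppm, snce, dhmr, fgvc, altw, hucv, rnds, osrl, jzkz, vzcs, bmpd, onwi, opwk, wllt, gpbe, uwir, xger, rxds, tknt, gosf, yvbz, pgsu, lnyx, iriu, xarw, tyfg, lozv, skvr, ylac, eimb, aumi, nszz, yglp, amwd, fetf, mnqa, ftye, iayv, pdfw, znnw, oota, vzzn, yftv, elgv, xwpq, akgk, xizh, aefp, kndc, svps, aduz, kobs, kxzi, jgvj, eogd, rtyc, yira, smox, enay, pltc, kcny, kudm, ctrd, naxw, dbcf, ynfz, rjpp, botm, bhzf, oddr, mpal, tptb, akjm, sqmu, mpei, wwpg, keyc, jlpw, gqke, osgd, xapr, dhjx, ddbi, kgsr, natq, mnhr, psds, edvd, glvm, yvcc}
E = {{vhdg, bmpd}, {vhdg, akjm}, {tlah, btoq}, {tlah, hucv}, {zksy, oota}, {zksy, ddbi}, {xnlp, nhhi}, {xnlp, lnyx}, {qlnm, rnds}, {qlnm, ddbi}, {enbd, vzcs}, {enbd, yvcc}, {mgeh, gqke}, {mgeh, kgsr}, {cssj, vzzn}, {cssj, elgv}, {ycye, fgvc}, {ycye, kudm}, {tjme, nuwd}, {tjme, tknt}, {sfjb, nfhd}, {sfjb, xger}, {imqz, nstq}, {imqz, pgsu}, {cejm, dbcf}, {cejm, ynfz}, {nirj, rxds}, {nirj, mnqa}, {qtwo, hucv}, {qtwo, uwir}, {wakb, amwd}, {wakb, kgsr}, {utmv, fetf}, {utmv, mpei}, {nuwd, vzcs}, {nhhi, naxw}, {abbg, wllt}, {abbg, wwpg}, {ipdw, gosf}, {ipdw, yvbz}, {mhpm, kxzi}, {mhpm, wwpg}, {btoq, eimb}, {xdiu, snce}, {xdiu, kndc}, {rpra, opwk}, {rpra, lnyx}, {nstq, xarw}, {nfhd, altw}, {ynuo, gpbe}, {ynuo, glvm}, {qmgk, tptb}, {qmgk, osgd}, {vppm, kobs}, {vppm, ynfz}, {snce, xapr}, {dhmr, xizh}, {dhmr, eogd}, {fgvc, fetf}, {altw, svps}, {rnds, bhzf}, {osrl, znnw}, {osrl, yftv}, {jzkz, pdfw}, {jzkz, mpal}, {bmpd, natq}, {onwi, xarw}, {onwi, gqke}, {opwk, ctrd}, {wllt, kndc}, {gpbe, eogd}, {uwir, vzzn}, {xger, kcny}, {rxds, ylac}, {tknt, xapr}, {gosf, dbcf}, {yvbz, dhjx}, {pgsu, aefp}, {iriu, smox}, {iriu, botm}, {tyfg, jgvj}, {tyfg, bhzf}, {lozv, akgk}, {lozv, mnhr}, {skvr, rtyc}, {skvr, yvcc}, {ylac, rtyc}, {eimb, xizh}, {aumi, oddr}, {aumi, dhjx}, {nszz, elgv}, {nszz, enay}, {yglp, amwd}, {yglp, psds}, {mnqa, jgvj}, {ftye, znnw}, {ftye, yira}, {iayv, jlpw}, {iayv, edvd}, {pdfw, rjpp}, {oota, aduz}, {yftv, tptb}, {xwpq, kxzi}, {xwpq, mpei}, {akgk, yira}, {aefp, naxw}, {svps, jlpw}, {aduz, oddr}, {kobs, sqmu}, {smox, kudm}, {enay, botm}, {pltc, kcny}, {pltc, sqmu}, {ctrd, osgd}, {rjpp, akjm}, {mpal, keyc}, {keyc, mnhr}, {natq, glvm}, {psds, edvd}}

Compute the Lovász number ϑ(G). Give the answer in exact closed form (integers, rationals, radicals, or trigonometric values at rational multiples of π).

119*cos(pi/119)/(cos(pi/119) + 1)

Vertex mgeh has 2 neighbors: gqke, kgsr.
Vertex ctrd has 2 neighbors: opwk, osgd.
deg(mnhr) = 2; N(mnhr) = {lozv, keyc}.
Vertex sfjb has 2 neighbors: nfhd, xger.
deg(v) = 2 for all v (|V|=119); connected 2-regular on 119 ⇒ C_{119}.
Distinct eigenvalues (to 3 d.p.): [2.0, 1.997, 1.989, 1.975, 1.956, 1.931, 1.9, 1.865, 1.824, 1.778, 1.728, 1.672, 1.612, 1.547, 1.478, 1.405, 1.328, 1.247, 1.163, 1.075, 0.985, 0.891, 0.796, 0.698, 0.598, 0.496, 0.393, 0.289, 0.185, 0.079, -0.026, -0.132, -0.237, -0.342, -0.445, -0.547, -0.648, -0.747, -0.844, -0.938, -1.03, -1.119, -1.205, -1.288, -1.367, -1.442, -1.513, -1.58, -1.642, -1.7, -1.754, -1.802, -1.845, -1.883, -1.916, -1.944, -1.966, -1.983, -1.994, -1.999].
λ_max=2, λ_min=-2*cos(pi/119); ϑ = −119·λ_min/(λ_max−λ_min) = 119*cos(pi/119)/(cos(pi/119) + 1).
= 59.489631564… (decimal).
Check 59 ≤ 119*cos(pi/119)/(cos(pi/119) + 1) ≤ 60: both strict.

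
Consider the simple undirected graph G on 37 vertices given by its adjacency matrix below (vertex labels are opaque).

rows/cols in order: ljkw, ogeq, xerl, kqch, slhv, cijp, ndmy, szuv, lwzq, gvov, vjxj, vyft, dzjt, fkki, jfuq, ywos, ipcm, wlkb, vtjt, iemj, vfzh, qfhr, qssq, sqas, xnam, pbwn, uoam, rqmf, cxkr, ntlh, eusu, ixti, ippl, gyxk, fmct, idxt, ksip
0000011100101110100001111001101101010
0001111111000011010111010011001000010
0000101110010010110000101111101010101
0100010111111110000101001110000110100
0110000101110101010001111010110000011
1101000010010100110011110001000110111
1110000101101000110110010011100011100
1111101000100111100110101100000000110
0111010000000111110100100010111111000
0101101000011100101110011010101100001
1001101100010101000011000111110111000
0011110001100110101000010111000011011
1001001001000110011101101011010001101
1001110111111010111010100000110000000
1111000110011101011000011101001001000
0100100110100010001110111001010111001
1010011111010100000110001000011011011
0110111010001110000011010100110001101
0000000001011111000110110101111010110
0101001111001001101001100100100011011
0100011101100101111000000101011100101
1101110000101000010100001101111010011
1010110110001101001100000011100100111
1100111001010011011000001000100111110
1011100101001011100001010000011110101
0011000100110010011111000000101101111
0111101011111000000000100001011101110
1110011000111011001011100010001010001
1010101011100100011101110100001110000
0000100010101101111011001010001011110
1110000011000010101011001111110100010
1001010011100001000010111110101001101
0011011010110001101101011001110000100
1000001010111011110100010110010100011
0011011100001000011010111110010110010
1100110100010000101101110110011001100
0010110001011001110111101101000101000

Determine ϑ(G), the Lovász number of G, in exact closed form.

Vertex ywos has 18 neighbors: ogeq, slhv, szuv, lwzq, vjxj, jfuq, vtjt, iemj, vfzh, qssq, sqas, xnam, rqmf, ntlh, ixti, ippl, gyxk, ksip.
deg(slhv) = 18; N(slhv) = {ogeq, xerl, szuv, gvov, vjxj, vyft, fkki, ywos, wlkb, qfhr, qssq, sqas, xnam, uoam, cxkr, ntlh, idxt, ksip}.
N(ljkw) = {cijp, ndmy, szuv, vjxj, dzjt, fkki, jfuq, ipcm, qfhr, qssq, sqas, xnam, rqmf, cxkr, eusu, ixti, gyxk, idxt}, |N(ljkw)| = 18.
deg(qfhr) = 18; N(qfhr) = {ljkw, ogeq, kqch, slhv, cijp, vjxj, dzjt, wlkb, iemj, xnam, pbwn, rqmf, cxkr, ntlh, eusu, ippl, idxt, ksip}.
Regular of degree 18 on 37 vertices: strongly regular (37,18,8,9).
The 3 distinct eigenvalues: [18.0, 2.54138, -3.54138].
Lovász (edge-transitive): ϑ = −37·(-sqrt(37)/2 - 1/2)/((18)−(-sqrt(37)/2 - 1/2)) = sqrt(37).
≈ 6.0827625 (to 7 d.p.).

sqrt(37)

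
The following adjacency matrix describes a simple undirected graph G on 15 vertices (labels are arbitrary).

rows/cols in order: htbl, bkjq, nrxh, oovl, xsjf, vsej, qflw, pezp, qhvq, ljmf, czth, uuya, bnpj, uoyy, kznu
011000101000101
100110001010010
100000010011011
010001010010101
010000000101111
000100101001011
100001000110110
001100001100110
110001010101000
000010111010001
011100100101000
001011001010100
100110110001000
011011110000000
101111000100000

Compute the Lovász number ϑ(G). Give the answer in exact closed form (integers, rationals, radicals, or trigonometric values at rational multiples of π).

5

Vertex kznu has 6 neighbors: htbl, nrxh, oovl, xsjf, vsej, ljmf.
deg(nrxh) = 6; N(nrxh) = {htbl, pezp, czth, uuya, uoyy, kznu}.
Vertex pezp has 6 neighbors: nrxh, oovl, qhvq, ljmf, bnpj, uoyy.
N(uoyy) = {bkjq, nrxh, xsjf, vsej, qflw, pezp}, |N(uoyy)| = 6.
G on 15 vertices is 6-regular; Kneser-type, 2-subsets of [6].
spec(A) ≈ [6.0, 1.0, -3.0] (distinct, 3 d.p.).
With N=15: ϑ(G) = 15·(-1*(-3))/(6−(-3)) = 5.
= 5.000000000… (decimal).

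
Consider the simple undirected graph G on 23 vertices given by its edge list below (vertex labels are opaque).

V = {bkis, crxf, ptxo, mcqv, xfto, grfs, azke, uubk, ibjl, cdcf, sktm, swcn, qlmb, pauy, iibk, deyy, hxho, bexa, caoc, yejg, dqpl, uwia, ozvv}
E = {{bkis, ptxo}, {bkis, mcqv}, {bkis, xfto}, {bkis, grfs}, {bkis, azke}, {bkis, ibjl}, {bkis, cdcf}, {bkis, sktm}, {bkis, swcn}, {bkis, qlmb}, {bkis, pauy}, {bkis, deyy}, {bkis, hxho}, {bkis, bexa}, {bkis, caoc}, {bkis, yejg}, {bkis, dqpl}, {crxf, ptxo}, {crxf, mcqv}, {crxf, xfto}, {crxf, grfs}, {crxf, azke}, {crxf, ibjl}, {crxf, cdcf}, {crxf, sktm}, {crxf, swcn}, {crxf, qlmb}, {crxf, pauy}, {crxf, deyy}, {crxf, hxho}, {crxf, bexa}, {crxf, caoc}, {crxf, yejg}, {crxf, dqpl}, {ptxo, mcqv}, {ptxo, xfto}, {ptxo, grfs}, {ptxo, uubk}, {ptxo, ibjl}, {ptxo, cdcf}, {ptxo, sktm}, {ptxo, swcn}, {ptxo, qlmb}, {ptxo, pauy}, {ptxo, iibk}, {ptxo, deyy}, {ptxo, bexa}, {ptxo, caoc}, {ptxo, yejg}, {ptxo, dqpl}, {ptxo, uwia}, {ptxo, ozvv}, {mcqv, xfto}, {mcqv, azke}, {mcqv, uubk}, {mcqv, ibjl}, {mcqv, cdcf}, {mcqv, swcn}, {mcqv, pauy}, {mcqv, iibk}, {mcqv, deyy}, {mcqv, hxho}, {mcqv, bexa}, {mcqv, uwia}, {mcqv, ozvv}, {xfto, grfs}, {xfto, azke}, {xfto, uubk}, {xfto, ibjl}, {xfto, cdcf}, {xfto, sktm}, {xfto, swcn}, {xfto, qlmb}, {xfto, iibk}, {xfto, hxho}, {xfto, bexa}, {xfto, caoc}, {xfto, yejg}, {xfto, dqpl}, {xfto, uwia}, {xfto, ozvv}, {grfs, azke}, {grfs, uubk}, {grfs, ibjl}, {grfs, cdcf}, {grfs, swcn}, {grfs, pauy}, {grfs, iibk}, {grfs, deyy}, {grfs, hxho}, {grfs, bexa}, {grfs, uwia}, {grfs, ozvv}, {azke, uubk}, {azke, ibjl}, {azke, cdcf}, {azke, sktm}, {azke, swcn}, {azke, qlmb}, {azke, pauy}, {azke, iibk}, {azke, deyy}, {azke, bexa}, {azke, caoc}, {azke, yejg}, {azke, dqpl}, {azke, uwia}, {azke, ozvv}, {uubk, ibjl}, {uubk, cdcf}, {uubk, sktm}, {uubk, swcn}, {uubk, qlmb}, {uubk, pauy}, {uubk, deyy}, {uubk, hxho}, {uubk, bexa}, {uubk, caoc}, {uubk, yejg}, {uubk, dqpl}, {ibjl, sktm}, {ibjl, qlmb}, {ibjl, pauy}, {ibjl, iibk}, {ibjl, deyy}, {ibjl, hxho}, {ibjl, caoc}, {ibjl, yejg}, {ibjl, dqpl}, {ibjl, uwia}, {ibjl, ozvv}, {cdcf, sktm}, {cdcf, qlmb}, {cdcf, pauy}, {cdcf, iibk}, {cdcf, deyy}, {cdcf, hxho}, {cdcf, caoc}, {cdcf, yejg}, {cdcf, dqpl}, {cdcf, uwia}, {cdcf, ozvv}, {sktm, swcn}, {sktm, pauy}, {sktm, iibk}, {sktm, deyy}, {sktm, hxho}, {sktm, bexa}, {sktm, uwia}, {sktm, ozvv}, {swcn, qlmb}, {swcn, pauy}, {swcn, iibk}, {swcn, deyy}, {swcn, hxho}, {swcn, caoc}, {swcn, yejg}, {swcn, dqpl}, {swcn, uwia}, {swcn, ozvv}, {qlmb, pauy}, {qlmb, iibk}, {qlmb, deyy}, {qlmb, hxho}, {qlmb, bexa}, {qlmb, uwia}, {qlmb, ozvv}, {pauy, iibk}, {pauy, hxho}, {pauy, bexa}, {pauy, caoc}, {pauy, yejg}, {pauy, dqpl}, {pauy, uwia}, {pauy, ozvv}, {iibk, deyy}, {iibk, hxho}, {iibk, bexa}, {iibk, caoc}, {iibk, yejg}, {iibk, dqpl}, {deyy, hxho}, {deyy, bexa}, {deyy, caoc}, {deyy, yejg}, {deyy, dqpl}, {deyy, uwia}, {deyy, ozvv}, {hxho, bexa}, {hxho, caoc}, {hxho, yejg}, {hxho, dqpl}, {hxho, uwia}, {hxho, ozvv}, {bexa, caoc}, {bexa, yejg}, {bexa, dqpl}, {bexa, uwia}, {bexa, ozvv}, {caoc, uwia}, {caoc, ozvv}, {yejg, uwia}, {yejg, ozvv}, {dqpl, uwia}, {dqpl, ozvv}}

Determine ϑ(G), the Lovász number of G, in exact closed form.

Vertex qlmb has 16 neighbors: bkis, crxf, ptxo, xfto, azke, uubk, ibjl, cdcf, swcn, pauy, iibk, deyy, hxho, bexa, uwia, ozvv.
N(dqpl) = {bkis, crxf, ptxo, xfto, azke, uubk, ibjl, cdcf, swcn, pauy, iibk, deyy, hxho, bexa, uwia, ozvv}, |N(dqpl)| = 16.
deg(ozvv) = 17; N(ozvv) = {ptxo, mcqv, xfto, grfs, azke, ibjl, cdcf, sktm, swcn, qlmb, pauy, deyy, hxho, bexa, caoc, yejg, dqpl}.
deg(hxho) = 20; N(hxho) = {bkis, crxf, mcqv, xfto, grfs, uubk, ibjl, cdcf, sktm, swcn, qlmb, pauy, iibk, deyy, bexa, caoc, yejg, dqpl, uwia, ozvv}.
G = K_{7,6,4,3,3}: α = 7 = χ(Ḡ), so ϑ = 7.
= 7.00000… (decimal).
Sandwich: α(G)=7 ≤ ϑ(G)=7 ≤ χ(Ḡ)=7 (collapsed).

7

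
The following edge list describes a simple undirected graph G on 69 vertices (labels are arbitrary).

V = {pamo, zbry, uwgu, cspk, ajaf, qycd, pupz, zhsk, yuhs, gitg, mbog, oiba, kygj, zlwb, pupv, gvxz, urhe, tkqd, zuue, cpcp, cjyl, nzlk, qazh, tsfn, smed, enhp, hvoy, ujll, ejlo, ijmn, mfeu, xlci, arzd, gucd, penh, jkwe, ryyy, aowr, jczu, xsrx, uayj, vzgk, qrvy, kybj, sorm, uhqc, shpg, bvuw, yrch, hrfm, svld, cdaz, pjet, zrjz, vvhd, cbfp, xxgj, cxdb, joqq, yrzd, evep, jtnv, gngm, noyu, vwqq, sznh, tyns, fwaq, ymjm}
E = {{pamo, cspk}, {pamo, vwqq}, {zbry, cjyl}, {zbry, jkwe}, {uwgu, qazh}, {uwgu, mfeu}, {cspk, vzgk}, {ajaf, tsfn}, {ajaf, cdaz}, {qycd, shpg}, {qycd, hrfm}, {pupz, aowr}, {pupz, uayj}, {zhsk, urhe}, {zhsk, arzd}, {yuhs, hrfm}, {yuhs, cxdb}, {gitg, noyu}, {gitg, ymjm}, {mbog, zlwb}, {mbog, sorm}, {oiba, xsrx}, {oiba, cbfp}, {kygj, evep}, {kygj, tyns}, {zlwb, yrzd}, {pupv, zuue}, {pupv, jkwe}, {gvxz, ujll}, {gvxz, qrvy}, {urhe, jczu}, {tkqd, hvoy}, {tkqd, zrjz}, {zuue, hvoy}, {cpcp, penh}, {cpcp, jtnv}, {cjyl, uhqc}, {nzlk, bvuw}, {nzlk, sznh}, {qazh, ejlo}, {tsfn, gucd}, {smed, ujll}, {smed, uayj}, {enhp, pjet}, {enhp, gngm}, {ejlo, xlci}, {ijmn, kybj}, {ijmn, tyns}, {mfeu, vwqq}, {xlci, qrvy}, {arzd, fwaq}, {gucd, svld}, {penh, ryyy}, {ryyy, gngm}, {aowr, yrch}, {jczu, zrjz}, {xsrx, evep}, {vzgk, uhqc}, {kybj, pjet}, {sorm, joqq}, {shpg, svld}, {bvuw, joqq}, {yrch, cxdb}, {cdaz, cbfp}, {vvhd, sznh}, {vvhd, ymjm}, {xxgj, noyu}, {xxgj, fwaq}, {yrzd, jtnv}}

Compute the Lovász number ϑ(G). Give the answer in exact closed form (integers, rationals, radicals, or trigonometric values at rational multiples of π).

69*cos(pi/69)/(cos(pi/69) + 1)

N(cjyl) = {zbry, uhqc}, |N(cjyl)| = 2.
N(yrch) = {aowr, cxdb}, |N(yrch)| = 2.
Vertex xxgj has 2 neighbors: noyu, fwaq.
deg(tsfn) = 2; N(tsfn) = {ajaf, gucd}.
69-vertex 2-regular graph: the odd cycle C_{69}.
The 35 distinct eigenvalues: [2.0, 1.992, 1.967, 1.926, 1.869, 1.796, 1.709, 1.607, 1.492, 1.365, 1.227, 1.078, 0.92, 0.755, 0.583, 0.407, 0.227, 0.046, -0.136, -0.317, -0.496, -0.67, -0.838, -1.0, -1.153, -1.297, -1.43, -1.551, -1.66, -1.754, -1.834, -1.899, -1.948, -1.981, -1.998].
Lovász: ϑ = −69(-2*cos(pi/69))/(2+-(-1)*2*cos(pi/69)) = 69*cos(pi/69)/(cos(pi/69) + 1).
= 34.482114103… (decimal).
Check 34 ≤ 69*cos(pi/69)/(cos(pi/69) + 1) ≤ 35: both strict.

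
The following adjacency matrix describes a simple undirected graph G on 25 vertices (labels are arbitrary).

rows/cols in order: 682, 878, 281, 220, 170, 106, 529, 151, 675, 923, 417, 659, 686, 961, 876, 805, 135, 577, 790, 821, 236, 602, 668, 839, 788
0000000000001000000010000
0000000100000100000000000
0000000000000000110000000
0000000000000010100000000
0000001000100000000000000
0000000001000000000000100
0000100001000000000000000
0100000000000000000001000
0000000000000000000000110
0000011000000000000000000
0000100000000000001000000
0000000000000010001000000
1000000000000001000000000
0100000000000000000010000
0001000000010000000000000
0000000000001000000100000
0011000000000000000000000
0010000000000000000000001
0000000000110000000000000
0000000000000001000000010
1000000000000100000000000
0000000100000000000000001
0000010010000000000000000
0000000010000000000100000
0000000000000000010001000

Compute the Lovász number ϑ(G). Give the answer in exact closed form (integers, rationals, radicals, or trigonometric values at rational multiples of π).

25*cos(pi/25)/(cos(pi/25) + 1)

deg(106) = 2; N(106) = {923, 668}.
deg(602) = 2; N(602) = {151, 788}.
N(682) = {686, 236}, |N(682)| = 2.
Vertex 878 has 2 neighbors: 151, 961.
2-regular, N=25; a single 25-cycle (edge-transitive).
The 13 distinct eigenvalues: [2.0, 1.9372, 1.7526, 1.4579, 1.0717, 0.618, 0.1256, -0.3748, -0.8516, -1.2748, -1.618, -1.8596, -1.9842].
Lovász (edge-transitive): ϑ = −25·(-2*cos(pi/25))/((2)−(-2*cos(pi/25))) = 25*cos(pi/25)/(cos(pi/25) + 1).
= 12.4505218… (decimal).
Sandwich: α(G)=12 ≤ ϑ(G)=25*cos(pi/25)/(cos(pi/25) + 1) ≤ χ(Ḡ)=13 (both strict).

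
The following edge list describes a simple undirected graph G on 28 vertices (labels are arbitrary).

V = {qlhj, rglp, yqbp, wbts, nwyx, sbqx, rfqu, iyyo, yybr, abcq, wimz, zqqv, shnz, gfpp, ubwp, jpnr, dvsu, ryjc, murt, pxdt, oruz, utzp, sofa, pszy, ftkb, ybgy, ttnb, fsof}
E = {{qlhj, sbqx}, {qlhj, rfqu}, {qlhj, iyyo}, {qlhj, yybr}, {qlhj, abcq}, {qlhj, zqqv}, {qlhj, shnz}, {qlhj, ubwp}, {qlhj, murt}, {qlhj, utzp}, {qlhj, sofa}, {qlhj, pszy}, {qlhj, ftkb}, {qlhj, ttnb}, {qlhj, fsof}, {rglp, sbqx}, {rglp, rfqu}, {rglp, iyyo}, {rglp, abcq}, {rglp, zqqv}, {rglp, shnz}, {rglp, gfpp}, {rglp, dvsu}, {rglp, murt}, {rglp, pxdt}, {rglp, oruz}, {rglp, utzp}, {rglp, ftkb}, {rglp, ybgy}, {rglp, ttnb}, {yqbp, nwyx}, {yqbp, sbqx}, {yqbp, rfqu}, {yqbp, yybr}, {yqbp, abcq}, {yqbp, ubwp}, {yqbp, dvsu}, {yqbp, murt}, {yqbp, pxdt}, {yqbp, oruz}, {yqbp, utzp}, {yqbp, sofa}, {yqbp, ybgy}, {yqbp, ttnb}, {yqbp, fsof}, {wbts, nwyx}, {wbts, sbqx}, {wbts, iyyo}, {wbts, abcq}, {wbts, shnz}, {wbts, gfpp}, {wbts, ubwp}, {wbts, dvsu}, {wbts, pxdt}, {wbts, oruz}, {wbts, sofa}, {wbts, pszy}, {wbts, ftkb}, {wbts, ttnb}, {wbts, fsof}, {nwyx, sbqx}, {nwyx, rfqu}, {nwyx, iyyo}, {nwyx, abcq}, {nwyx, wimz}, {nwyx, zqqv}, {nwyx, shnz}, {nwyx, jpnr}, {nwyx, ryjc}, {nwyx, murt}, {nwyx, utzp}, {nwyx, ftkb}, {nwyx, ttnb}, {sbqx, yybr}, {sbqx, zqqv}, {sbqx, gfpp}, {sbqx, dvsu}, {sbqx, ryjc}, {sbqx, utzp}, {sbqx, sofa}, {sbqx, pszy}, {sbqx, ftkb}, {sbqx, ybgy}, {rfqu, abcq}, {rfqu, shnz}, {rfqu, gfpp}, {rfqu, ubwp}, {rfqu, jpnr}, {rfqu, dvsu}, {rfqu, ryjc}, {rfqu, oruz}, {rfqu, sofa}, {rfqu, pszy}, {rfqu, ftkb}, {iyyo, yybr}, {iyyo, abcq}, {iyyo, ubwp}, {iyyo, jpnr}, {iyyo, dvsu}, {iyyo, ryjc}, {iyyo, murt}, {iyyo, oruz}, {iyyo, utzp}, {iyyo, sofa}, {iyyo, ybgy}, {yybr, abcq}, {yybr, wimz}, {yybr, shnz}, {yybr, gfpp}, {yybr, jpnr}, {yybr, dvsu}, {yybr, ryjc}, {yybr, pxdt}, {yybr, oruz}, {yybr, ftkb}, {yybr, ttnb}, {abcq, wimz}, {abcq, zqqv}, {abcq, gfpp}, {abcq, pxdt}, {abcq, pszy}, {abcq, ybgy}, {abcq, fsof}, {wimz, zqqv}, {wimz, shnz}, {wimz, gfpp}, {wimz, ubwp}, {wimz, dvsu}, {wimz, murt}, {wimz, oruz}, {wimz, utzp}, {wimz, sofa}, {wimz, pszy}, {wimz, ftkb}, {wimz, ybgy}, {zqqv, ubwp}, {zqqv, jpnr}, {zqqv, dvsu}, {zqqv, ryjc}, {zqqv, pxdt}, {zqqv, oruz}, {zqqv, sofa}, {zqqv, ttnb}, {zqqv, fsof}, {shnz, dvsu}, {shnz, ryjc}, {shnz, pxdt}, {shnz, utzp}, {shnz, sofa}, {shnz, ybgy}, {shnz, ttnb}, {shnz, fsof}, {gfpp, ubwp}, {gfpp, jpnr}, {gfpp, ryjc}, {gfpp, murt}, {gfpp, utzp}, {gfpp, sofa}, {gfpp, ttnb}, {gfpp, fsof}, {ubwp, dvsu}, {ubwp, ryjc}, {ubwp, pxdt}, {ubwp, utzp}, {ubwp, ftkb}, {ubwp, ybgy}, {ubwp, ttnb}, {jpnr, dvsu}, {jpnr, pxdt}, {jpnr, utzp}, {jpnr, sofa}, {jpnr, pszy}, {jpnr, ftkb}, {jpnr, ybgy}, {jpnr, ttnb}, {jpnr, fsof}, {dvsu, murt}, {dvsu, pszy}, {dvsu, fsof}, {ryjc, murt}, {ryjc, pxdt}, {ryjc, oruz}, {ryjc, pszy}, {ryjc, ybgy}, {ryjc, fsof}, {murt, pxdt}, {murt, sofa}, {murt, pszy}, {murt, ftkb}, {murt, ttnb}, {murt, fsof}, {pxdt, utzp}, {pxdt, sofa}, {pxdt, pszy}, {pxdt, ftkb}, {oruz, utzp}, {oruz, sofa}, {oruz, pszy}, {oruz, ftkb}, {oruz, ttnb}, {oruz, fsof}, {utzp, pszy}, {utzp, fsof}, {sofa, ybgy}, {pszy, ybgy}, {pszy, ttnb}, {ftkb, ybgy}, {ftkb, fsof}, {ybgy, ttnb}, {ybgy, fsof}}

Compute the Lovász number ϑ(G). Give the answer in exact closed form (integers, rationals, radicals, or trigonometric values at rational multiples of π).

7

Vertex rglp has 15 neighbors: sbqx, rfqu, iyyo, abcq, zqqv, shnz, gfpp, dvsu, murt, pxdt, oruz, utzp, ftkb, ybgy, ttnb.
deg(rfqu) = 15; N(rfqu) = {qlhj, rglp, yqbp, nwyx, abcq, shnz, gfpp, ubwp, jpnr, dvsu, ryjc, oruz, sofa, pszy, ftkb}.
N(dvsu) = {rglp, yqbp, wbts, sbqx, rfqu, iyyo, yybr, wimz, zqqv, shnz, ubwp, jpnr, murt, pszy, fsof}, |N(dvsu)| = 15.
N(ybgy) = {rglp, yqbp, sbqx, iyyo, abcq, wimz, shnz, ubwp, jpnr, ryjc, sofa, pszy, ftkb, ttnb, fsof}, |N(ybgy)| = 15.
G on 28 vertices is 15-regular; this is K(8,2), the Kneser graph.
Distinct eigenvalues (to 4 d.p.): [15.0, 1.0, -5.0].
Lovász: ϑ = −28(-5)/(15+-1*(-5)) = 7.
Numerically 7.00000.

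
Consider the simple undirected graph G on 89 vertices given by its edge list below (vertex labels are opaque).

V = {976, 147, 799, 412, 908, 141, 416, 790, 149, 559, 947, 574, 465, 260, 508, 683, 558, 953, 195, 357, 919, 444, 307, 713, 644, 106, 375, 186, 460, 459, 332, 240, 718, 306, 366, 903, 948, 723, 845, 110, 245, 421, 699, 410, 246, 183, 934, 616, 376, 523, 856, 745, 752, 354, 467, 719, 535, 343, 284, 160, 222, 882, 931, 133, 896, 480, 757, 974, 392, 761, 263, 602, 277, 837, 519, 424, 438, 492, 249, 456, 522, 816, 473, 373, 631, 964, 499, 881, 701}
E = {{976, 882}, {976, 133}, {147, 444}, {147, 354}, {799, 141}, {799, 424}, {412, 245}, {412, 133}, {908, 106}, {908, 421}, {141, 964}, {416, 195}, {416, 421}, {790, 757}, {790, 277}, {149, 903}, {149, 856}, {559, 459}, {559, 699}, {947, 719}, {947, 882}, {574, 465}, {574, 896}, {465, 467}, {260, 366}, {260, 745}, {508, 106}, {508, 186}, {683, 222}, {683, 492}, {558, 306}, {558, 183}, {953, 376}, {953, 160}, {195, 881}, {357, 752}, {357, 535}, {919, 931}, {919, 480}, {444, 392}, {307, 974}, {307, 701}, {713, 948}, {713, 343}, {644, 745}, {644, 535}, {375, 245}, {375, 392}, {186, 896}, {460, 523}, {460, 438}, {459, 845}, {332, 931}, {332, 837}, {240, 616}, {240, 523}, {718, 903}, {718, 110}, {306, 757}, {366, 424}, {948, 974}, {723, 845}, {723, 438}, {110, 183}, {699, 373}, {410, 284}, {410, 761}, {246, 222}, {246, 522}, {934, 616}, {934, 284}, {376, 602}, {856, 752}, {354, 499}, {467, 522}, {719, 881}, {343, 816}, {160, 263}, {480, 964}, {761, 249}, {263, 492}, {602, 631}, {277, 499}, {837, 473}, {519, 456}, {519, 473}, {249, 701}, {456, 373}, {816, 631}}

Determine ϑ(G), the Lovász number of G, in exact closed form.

89*cos(pi/89)/(cos(pi/89) + 1)

N(277) = {790, 499}, |N(277)| = 2.
Vertex 908 has 2 neighbors: 106, 421.
deg(947) = 2; N(947) = {719, 882}.
deg(354) = 2; N(354) = {147, 499}.
89-vertex 2-regular graph: this is C_{89}, the 89-cycle.
The 45 distinct eigenvalues: [2.0, 1.995, 1.9801, 1.9553, 1.9208, 1.8767, 1.8232, 1.7607, 1.6894, 1.6097, 1.522, 1.4266, 1.3242, 1.2152, 1.1001, 0.9796, 0.8541, 0.7244, 0.5911, 0.4549, 0.3164, 0.1763, 0.0353, -0.1058, -0.2465, -0.3859, -0.5233, -0.6582, -0.7898, -0.9174, -1.0405, -1.1584, -1.2705, -1.3763, -1.4752, -1.5668, -1.6506, -1.7261, -1.7931, -1.8511, -1.8999, -1.9393, -1.9689, -1.9888, -1.9988].
Lovász: ϑ = −89(-2*cos(pi/89))/(2+-(-1)*2*cos(pi/89)) = 89*cos(pi/89)/(cos(pi/89) + 1).
= 44.486135317… (decimal).
Sandwich: α(G)=44 ≤ ϑ(G)=89*cos(pi/89)/(cos(pi/89) + 1) ≤ χ(Ḡ)=45 (both strict).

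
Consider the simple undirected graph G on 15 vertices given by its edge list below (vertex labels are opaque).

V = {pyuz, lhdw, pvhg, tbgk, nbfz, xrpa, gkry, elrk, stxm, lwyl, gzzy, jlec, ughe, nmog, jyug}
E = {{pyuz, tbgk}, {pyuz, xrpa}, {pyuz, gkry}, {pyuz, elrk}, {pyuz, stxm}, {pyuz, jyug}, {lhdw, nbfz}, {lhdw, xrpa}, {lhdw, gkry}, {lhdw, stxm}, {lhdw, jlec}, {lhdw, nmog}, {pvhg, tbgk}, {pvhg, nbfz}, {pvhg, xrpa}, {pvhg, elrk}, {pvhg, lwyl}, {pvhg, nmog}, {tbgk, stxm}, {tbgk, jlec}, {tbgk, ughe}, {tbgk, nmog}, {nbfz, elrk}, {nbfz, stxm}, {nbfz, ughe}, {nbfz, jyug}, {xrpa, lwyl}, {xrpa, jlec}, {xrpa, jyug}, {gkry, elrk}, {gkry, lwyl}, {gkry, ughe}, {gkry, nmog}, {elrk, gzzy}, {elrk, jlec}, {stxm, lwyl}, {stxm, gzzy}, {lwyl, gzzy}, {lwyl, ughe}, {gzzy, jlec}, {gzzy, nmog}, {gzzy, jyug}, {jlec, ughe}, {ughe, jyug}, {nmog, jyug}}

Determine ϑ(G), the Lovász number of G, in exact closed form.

N(lwyl) = {pvhg, xrpa, gkry, stxm, gzzy, ughe}, |N(lwyl)| = 6.
Vertex pyuz has 6 neighbors: tbgk, xrpa, gkry, elrk, stxm, jyug.
N(jyug) = {pyuz, nbfz, xrpa, gzzy, ughe, nmog}, |N(jyug)| = 6.
Vertex nmog has 6 neighbors: lhdw, pvhg, tbgk, gkry, gzzy, jyug.
6-regular, N=15; Kneser K(6,2) on C(6,2)=15 vertices.
spec(A) ≈ [6.0, 1.0, -3.0] (distinct, 5 d.p.).
ϑ = −N·λ_min/(λ_max−λ_min) = −15·(-3)/(6−(-3)) = 5.
Numerically 5.0000.

5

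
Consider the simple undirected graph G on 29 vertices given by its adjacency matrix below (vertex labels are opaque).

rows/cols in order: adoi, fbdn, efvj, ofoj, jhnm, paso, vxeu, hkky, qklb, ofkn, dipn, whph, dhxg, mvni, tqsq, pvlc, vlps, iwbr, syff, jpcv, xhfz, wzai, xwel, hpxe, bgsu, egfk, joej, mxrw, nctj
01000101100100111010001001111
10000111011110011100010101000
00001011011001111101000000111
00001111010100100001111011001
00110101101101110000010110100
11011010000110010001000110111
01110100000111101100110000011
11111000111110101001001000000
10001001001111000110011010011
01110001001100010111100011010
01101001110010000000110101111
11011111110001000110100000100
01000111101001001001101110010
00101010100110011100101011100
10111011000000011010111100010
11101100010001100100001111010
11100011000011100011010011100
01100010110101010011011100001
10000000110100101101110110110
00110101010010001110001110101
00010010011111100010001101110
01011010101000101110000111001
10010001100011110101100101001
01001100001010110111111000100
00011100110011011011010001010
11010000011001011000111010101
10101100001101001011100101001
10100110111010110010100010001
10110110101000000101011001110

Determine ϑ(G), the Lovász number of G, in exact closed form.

sqrt(29)

N(whph) = {adoi, fbdn, ofoj, jhnm, paso, vxeu, hkky, qklb, ofkn, mvni, iwbr, syff, xhfz, joej}, |N(whph)| = 14.
Vertex wzai has 14 neighbors: fbdn, ofoj, jhnm, vxeu, qklb, dipn, tqsq, vlps, iwbr, syff, hpxe, bgsu, egfk, nctj.
N(pvlc) = {adoi, fbdn, efvj, jhnm, paso, ofkn, mvni, tqsq, iwbr, xwel, hpxe, bgsu, egfk, mxrw}, |N(pvlc)| = 14.
Vertex dipn has 14 neighbors: fbdn, efvj, jhnm, hkky, qklb, ofkn, dhxg, xhfz, wzai, hpxe, egfk, joej, mxrw, nctj.
29-vertex 14-regular graph: SR(29,14,6,7) — a Paley graph.
spec(A) ≈ [14.0, 2.19258, -3.19258] (distinct, 5 d.p.).
ϑ = −N·λ_min/(λ_max−λ_min) = −29·(-sqrt(29)/2 - 1/2)/(14−(-sqrt(29)/2 - 1/2)) = sqrt(29).
Numerically 5.3851648.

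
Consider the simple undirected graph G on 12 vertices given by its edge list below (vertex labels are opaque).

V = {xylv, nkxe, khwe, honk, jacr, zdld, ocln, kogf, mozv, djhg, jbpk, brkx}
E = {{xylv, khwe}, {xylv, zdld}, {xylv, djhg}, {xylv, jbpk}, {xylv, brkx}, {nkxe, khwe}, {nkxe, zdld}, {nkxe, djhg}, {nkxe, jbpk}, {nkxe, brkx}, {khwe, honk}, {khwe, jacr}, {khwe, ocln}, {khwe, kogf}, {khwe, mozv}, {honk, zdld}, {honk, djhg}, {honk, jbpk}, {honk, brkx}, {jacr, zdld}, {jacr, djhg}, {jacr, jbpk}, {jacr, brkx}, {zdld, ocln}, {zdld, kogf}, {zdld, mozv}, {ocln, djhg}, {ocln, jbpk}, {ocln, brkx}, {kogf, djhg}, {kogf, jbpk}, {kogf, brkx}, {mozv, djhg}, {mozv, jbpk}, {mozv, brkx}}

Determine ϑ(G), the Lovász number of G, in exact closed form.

7

deg(brkx) = 7; N(brkx) = {xylv, nkxe, honk, jacr, ocln, kogf, mozv}.
Vertex jbpk has 7 neighbors: xylv, nkxe, honk, jacr, ocln, kogf, mozv.
Vertex jacr has 5 neighbors: khwe, zdld, djhg, jbpk, brkx.
deg(zdld) = 7; N(zdld) = {xylv, nkxe, honk, jacr, ocln, kogf, mozv}.
2 parts of sizes [7, 5]; α(G) = 7 = ϑ (perfect).
≈ 7.000000000 (to 9 d.p.).
7 ≤ 7 ≤ 7: collapsed.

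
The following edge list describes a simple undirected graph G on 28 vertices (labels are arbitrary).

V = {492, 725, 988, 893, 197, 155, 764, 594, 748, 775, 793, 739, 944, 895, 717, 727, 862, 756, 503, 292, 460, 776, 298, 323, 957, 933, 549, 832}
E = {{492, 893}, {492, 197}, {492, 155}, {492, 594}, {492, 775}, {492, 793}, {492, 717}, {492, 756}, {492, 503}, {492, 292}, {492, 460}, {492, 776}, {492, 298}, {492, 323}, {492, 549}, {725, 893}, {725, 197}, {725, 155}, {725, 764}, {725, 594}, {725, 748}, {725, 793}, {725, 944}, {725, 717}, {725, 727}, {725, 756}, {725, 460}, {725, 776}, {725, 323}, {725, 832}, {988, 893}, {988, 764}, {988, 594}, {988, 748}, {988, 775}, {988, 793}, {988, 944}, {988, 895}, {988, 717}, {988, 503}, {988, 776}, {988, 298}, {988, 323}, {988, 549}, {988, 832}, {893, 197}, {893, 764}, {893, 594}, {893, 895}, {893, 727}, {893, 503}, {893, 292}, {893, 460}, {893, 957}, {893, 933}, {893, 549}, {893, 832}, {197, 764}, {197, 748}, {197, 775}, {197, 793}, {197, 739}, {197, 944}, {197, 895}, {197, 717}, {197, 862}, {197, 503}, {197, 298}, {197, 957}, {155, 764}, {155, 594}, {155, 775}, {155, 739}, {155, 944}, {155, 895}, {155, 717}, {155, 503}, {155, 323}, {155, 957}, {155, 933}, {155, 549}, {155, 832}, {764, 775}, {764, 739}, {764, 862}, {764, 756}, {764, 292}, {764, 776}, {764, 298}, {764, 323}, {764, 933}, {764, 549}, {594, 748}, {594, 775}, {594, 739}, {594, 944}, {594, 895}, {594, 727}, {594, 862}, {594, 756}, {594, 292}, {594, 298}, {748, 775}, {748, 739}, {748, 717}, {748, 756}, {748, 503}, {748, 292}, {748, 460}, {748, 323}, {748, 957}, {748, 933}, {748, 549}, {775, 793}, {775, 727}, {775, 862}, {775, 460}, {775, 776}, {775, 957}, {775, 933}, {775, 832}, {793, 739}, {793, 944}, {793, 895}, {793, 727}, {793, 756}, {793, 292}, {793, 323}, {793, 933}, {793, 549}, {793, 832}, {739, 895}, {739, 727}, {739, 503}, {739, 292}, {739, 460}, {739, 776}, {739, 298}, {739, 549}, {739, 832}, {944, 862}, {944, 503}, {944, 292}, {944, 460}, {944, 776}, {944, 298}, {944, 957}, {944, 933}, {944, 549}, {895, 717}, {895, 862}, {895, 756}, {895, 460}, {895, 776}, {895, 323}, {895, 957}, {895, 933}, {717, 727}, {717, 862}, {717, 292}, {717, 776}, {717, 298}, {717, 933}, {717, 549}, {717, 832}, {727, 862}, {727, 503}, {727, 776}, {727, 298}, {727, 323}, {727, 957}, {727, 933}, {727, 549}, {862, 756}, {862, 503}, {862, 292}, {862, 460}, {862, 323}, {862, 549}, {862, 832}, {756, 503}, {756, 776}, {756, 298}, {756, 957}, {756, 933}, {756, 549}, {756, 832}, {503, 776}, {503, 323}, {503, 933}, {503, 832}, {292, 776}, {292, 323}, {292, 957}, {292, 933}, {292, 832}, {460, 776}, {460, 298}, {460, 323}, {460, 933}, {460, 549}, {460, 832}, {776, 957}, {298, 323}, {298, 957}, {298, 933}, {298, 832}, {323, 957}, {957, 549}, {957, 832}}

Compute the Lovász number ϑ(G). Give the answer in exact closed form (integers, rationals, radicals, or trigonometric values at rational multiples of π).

N(748) = {725, 988, 197, 594, 775, 739, 717, 756, 503, 292, 460, 323, 957, 933, 549}, |N(748)| = 15.
N(155) = {492, 725, 764, 594, 775, 739, 944, 895, 717, 503, 323, 957, 933, 549, 832}, |N(155)| = 15.
Vertex 460 has 15 neighbors: 492, 725, 893, 748, 775, 739, 944, 895, 862, 776, 298, 323, 933, 549, 832.
deg(832) = 15; N(832) = {725, 988, 893, 155, 775, 793, 739, 717, 862, 756, 503, 292, 460, 298, 957}.
28-vertex 15-regular graph: Kneser-type, 2-subsets of [8].
spec(A) ≈ [15.0, 1.0, -5.0] (distinct, 3 d.p.).
λ_max=15, λ_min=-5; ϑ = −28·λ_min/(λ_max−λ_min) = 7.
≈ 7.0000 (to 4 d.p.).

7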